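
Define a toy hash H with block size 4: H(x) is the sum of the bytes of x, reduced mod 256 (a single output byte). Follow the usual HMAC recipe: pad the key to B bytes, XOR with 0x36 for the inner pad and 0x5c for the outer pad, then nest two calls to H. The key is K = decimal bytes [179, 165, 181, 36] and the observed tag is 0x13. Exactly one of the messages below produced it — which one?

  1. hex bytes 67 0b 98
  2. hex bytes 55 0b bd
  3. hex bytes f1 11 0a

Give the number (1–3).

2

Key decimal bytes [179, 165, 181, 36] = b3 a5 b5 24 is exactly B = 4 bytes: K' = b3 a5 b5 24.
K' ⊕ ipad = 85 93 83 12; K' ⊕ opad = ef f9 e9 78.
m1: inner = H(85 93 83 12 67 0b 98) = b7; tag = H(ef f9 e9 78 b7) = 00
m2: inner = H(85 93 83 12 55 0b bd) = ca; tag = H(ef f9 e9 78 ca) = 13 ← matches
m3: inner = H(85 93 83 12 f1 11 0a) = b9; tag = H(ef f9 e9 78 b9) = 02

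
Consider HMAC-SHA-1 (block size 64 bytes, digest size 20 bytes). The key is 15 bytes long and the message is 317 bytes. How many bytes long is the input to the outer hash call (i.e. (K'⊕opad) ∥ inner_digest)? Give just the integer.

84

Key is 15 ≤ 64 bytes, zero-padded: |K'| = 64.
Outer input = (K'⊕opad) ∥ H(inner) → 64 + 20 = 84 bytes.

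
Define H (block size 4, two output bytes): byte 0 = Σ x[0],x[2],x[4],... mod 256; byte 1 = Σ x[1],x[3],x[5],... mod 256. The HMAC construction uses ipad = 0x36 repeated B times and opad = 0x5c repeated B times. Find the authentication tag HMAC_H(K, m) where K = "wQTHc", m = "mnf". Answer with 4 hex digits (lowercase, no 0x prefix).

Key "wQTHc" = 77 51 54 48 63 is 5 bytes > B = 4, so hash it first: H(key) = 2e 99, then zero-pad to 4 bytes: K' = 2e 99 00 00.
K' ⊕ ipad = 18 af 36 36.  K' ⊕ opad = 72 c5 5c 5c.
Inner input = (K'⊕ipad) ∥ m = 18 af 36 36 ∥ 6d 6e 66.
Inner hash: even-index sum = 289 mod 256 = 33; odd-index sum = 339 mod 256 = 83 → 21 53.
Outer input = (K'⊕opad) ∥ inner = 72 c5 5c 5c ∥ 21 53.
Outer hash (tag): even-index sum = 239 mod 256 = 239; odd-index sum = 372 mod 256 = 116 → ef 74.

ef74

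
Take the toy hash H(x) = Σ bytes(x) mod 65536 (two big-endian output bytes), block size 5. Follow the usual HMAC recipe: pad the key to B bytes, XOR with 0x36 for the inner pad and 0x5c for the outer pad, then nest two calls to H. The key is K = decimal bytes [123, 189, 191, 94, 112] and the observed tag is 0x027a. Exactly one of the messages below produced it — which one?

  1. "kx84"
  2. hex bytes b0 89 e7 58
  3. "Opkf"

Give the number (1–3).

1

Key decimal bytes [123, 189, 191, 94, 112] = 7b bd bf 5e 70 is exactly B = 5 bytes: K' = 7b bd bf 5e 70.
K' ⊕ ipad = 4d 8b 89 68 46; K' ⊕ opad = 27 e1 e3 02 2c.
m1: inner = H(4d 8b 89 68 46 6b 78 38 34) = 03 5e; tag = H(27 e1 e3 02 2c 03 5e) = 027a ← matches
m2: inner = H(4d 8b 89 68 46 b0 89 e7 58) = 04 87; tag = H(27 e1 e3 02 2c 04 87) = 02a4
m3: inner = H(4d 8b 89 68 46 4f 70 6b 66) = 03 9f; tag = H(27 e1 e3 02 2c 03 9f) = 02bb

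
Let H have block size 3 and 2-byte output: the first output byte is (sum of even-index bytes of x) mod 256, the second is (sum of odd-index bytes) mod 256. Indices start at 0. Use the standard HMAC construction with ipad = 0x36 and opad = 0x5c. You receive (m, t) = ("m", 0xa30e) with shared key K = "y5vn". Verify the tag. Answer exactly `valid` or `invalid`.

invalid

Key "y5vn" = 79 35 76 6e is 4 bytes > B = 3, so hash it first: H(key) = ef a3, then zero-pad to 3 bytes: K' = ef a3 00.
K' ⊕ ipad = d9 95 36; K' ⊕ opad = b3 ff 5c.
Inner hash: even-index sum = 271 mod 256 = 15; odd-index sum = 258 mod 256 = 2 → 0f 02.
Outer hash (recomputed tag): even-index sum = 273 mod 256 = 17; odd-index sum = 270 mod 256 = 14 → 11 0e.
Recomputed tag = 110e; claimed = a30e → mismatch.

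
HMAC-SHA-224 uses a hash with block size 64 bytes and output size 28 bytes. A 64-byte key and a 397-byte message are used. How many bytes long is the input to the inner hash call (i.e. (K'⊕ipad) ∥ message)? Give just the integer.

461

Key is 64 ≤ 64 bytes, zero-padded: |K'| = 64.
Inner input = (K'⊕ipad) ∥ m → 64 + 397 = 461 bytes.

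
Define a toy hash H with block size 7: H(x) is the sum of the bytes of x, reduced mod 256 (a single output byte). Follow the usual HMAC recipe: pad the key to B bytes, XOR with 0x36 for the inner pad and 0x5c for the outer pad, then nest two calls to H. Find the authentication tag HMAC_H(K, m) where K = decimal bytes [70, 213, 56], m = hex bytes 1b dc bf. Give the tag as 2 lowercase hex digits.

66

Key decimal bytes [70, 213, 56] = 46 d5 38 is 3 bytes ≤ B = 7; zero-pad to 7 bytes: K' = 46 d5 38 00 00 00 00.
K' ⊕ ipad = 70 e3 0e 36 36 36 36.  K' ⊕ opad = 1a 89 64 5c 5c 5c 5c.
Inner input = (K'⊕ipad) ∥ m = 70 e3 0e 36 36 36 36 ∥ 1b dc bf.
Inner hash: sum = 112+227+14+54+54+54+54+27+220+191 = 1007; mod 256 = 239 → ef.
Outer input = (K'⊕opad) ∥ inner = 1a 89 64 5c 5c 5c 5c ∥ ef.
Outer hash (tag): sum = 26+137+100+92+92+92+92+239 = 870; mod 256 = 102 → 66.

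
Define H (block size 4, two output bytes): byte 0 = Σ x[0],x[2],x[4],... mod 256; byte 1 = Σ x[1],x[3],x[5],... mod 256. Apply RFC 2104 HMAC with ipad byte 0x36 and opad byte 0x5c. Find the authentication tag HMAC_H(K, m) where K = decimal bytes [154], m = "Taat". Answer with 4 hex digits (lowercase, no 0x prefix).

Key decimal bytes [154] = 9a is 1 byte ≤ B = 4; zero-pad to 4 bytes: K' = 9a 00 00 00.
K' ⊕ ipad = ac 36 36 36.  K' ⊕ opad = c6 5c 5c 5c.
Inner input = (K'⊕ipad) ∥ m = ac 36 36 36 ∥ 54 61 61 74.
Inner hash: even-index sum = 407 mod 256 = 151; odd-index sum = 321 mod 256 = 65 → 97 41.
Outer input = (K'⊕opad) ∥ inner = c6 5c 5c 5c ∥ 97 41.
Outer hash (tag): even-index sum = 441 mod 256 = 185; odd-index sum = 249 mod 256 = 249 → b9 f9.

b9f9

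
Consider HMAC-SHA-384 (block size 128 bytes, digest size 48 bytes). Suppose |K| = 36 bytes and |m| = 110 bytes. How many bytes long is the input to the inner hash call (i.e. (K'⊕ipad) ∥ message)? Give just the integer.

Key is 36 ≤ 128 bytes, zero-padded: |K'| = 128.
Inner input = (K'⊕ipad) ∥ m → 128 + 110 = 238 bytes.

238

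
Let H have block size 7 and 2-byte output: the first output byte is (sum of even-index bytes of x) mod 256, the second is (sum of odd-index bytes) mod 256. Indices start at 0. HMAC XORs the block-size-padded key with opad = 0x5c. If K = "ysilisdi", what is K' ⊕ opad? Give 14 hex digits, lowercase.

f3e75c5c5c5c5c

Key "ysilisdi" = 79 73 69 6c 69 73 64 69 is 8 bytes > B = 7, so hash it first: H(key) = af bb, then zero-pad to 7 bytes: K' = af bb 00 00 00 00 00.
XOR each byte with 0x5c: af⊕5c=f3, bb⊕5c=e7, 00⊕5c=5c, 00⊕5c=5c, 00⊕5c=5c, 00⊕5c=5c, 00⊕5c=5c.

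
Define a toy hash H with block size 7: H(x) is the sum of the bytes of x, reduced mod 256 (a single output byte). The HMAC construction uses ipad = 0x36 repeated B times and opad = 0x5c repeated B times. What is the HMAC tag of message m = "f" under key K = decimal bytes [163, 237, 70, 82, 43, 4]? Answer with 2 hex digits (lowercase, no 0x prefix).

32

Key decimal bytes [163, 237, 70, 82, 43, 4] = a3 ed 46 52 2b 04 is 6 bytes ≤ B = 7; zero-pad to 7 bytes: K' = a3 ed 46 52 2b 04 00.
K' ⊕ ipad = 95 db 70 64 1d 32 36.  K' ⊕ opad = ff b1 1a 0e 77 58 5c.
Inner input = (K'⊕ipad) ∥ m = 95 db 70 64 1d 32 36 ∥ 66.
Inner hash: sum = 149+219+112+100+29+50+54+102 = 815; mod 256 = 47 → 2f.
Outer input = (K'⊕opad) ∥ inner = ff b1 1a 0e 77 58 5c ∥ 2f.
Outer hash (tag): sum = 255+177+26+14+119+88+92+47 = 818; mod 256 = 50 → 32.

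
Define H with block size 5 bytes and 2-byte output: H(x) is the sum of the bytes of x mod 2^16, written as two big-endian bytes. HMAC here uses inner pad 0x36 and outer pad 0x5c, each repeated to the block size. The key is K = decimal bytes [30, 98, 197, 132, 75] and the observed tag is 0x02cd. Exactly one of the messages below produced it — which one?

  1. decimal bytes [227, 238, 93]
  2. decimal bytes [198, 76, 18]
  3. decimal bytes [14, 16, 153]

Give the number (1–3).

2

Key decimal bytes [30, 98, 197, 132, 75] = 1e 62 c5 84 4b is exactly B = 5 bytes: K' = 1e 62 c5 84 4b.
K' ⊕ ipad = 28 54 f3 b2 7d; K' ⊕ opad = 42 3e 99 d8 17.
m1: inner = H(28 54 f3 b2 7d e3 ee 5d) = 04 cc; tag = H(42 3e 99 d8 17 04 cc) = 02d8
m2: inner = H(28 54 f3 b2 7d c6 4c 12) = 03 c2; tag = H(42 3e 99 d8 17 03 c2) = 02cd ← matches
m3: inner = H(28 54 f3 b2 7d 0e 10 99) = 03 55; tag = H(42 3e 99 d8 17 03 55) = 0260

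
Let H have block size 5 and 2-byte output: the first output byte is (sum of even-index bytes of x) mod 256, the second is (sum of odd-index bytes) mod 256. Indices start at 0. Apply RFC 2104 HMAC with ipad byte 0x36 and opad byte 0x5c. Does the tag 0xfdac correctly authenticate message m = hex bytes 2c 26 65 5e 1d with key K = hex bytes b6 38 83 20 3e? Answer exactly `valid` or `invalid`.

invalid

Key hex bytes b6 38 83 20 3e is exactly B = 5 bytes: K' = b6 38 83 20 3e.
K' ⊕ ipad = 80 0e b5 16 08; K' ⊕ opad = ea 64 df 7c 62.
Inner hash: even-index sum = 449 mod 256 = 193; odd-index sum = 210 mod 256 = 210 → c1 d2.
Outer hash (recomputed tag): even-index sum = 765 mod 256 = 253; odd-index sum = 417 mod 256 = 161 → fd a1.
Recomputed tag = fda1; claimed = fdac → mismatch.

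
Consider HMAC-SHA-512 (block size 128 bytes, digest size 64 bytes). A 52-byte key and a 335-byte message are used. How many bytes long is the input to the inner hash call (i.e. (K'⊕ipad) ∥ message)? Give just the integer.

Key is 52 ≤ 128 bytes, zero-padded: |K'| = 128.
Inner input = (K'⊕ipad) ∥ m → 128 + 335 = 463 bytes.

463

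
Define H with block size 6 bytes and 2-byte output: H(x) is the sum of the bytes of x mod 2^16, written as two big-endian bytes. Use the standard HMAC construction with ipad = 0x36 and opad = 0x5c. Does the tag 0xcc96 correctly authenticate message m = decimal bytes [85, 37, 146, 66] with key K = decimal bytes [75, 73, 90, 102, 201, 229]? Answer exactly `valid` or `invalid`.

invalid

Key decimal bytes [75, 73, 90, 102, 201, 229] = 4b 49 5a 66 c9 e5 is exactly B = 6 bytes: K' = 4b 49 5a 66 c9 e5.
K' ⊕ ipad = 7d 7f 6c 50 ff d3; K' ⊕ opad = 17 15 06 3a 95 b9.
Inner hash: sum = 125+127+108+80+255+211+85+37+146+66 = 1240 → 04 d8.
Outer hash (recomputed tag): sum = 23+21+6+58+149+185+4+216 = 662 → 02 96.
Recomputed tag = 0296; claimed = cc96 → mismatch.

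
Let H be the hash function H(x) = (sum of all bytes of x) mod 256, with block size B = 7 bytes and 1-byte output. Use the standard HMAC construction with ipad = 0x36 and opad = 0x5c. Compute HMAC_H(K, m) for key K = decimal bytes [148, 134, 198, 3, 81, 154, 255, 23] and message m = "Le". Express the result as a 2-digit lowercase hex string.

a7

Key decimal bytes [148, 134, 198, 3, 81, 154, 255, 23] = 94 86 c6 03 51 9a ff 17 is 8 bytes > B = 7, so hash it first: H(key) = e4, then zero-pad to 7 bytes: K' = e4 00 00 00 00 00 00.
K' ⊕ ipad = d2 36 36 36 36 36 36.  K' ⊕ opad = b8 5c 5c 5c 5c 5c 5c.
Inner input = (K'⊕ipad) ∥ m = d2 36 36 36 36 36 36 ∥ 4c 65.
Inner hash: sum = 210+54+54+54+54+54+54+76+101 = 711; mod 256 = 199 → c7.
Outer input = (K'⊕opad) ∥ inner = b8 5c 5c 5c 5c 5c 5c ∥ c7.
Outer hash (tag): sum = 184+92+92+92+92+92+92+199 = 935; mod 256 = 167 → a7.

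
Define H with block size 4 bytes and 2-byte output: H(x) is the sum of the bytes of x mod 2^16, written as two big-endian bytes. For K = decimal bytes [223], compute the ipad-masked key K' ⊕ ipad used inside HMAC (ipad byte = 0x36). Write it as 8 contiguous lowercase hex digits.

e9363636

Key decimal bytes [223] = df is 1 byte ≤ B = 4; zero-pad to 4 bytes: K' = df 00 00 00.
XOR each byte with 0x36: df⊕36=e9, 00⊕36=36, 00⊕36=36, 00⊕36=36.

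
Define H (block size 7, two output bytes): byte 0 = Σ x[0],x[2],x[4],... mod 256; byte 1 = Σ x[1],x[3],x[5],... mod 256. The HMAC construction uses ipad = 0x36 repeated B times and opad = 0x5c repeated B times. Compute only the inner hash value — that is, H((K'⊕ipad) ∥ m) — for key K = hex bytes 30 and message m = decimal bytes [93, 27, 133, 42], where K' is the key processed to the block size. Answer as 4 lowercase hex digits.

Key hex bytes 30 is 1 byte ≤ B = 7; zero-pad to 7 bytes: K' = 30 00 00 00 00 00 00.
K' ⊕ ipad = 06 36 36 36 36 36 36.
Inner input = 06 36 36 36 36 36 36 ∥ 5d 1b 85 2a.
Inner hash: even-index sum = 237 mod 256 = 237; odd-index sum = 388 mod 256 = 132 → ed 84.

ed84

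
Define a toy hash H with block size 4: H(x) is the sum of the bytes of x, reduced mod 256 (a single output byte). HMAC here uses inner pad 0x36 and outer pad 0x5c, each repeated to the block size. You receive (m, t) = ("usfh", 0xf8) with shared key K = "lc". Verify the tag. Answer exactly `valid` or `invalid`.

valid

Key "lc" = 6c 63 is 2 bytes ≤ B = 4; zero-pad to 4 bytes: K' = 6c 63 00 00.
K' ⊕ ipad = 5a 55 36 36; K' ⊕ opad = 30 3f 5c 5c.
Inner hash: sum = 90+85+54+54+117+115+102+104 = 721; mod 256 = 209 → d1.
Outer hash (recomputed tag): sum = 48+63+92+92+209 = 504; mod 256 = 248 → f8.
Recomputed tag = f8; claimed = f8 → match.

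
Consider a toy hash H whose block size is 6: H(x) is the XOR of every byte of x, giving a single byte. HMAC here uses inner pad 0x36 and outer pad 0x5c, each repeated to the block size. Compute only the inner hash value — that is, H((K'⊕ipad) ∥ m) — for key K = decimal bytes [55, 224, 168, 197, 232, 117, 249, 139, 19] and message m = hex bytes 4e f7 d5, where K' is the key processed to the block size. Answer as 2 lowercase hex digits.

Key decimal bytes [55, 224, 168, 197, 232, 117, 249, 139, 19] = 37 e0 a8 c5 e8 75 f9 8b 13 is 9 bytes > B = 6, so hash it first: H(key) = 46, then zero-pad to 6 bytes: K' = 46 00 00 00 00 00.
K' ⊕ ipad = 70 36 36 36 36 36.
Inner input = 70 36 36 36 36 36 ∥ 4e f7 d5.
Inner hash: XOR 70⊕36⊕36⊕36⊕36⊕36⊕4e⊕f7⊕d5 = 2a.

2a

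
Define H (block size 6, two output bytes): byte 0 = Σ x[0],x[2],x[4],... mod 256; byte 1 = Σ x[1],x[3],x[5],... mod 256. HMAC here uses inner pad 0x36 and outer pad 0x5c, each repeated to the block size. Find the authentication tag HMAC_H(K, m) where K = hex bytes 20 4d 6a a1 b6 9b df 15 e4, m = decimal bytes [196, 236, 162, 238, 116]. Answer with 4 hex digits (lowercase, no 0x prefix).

9268

Key hex bytes 20 4d 6a a1 b6 9b df 15 e4 is 9 bytes > B = 6, so hash it first: H(key) = 03 9e, then zero-pad to 6 bytes: K' = 03 9e 00 00 00 00.
K' ⊕ ipad = 35 a8 36 36 36 36.  K' ⊕ opad = 5f c2 5c 5c 5c 5c.
Inner input = (K'⊕ipad) ∥ m = 35 a8 36 36 36 36 ∥ c4 ec a2 ee 74.
Inner hash: even-index sum = 635 mod 256 = 123; odd-index sum = 750 mod 256 = 238 → 7b ee.
Outer input = (K'⊕opad) ∥ inner = 5f c2 5c 5c 5c 5c ∥ 7b ee.
Outer hash (tag): even-index sum = 402 mod 256 = 146; odd-index sum = 616 mod 256 = 104 → 92 68.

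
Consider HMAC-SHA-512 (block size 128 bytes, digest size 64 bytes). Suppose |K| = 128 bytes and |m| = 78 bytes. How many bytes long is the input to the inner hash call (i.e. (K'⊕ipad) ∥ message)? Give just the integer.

Key is 128 ≤ 128 bytes, zero-padded: |K'| = 128.
Inner input = (K'⊕ipad) ∥ m → 128 + 78 = 206 bytes.

206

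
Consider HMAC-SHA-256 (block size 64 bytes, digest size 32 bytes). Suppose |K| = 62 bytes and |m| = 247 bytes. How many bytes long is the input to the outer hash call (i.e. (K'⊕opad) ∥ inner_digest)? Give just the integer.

96

Key is 62 ≤ 64 bytes, zero-padded: |K'| = 64.
Outer input = (K'⊕opad) ∥ H(inner) → 64 + 32 = 96 bytes.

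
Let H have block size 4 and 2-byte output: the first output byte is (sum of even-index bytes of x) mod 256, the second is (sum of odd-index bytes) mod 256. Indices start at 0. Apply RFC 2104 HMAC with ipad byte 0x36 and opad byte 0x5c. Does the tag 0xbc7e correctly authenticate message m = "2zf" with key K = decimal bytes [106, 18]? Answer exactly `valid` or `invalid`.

Key decimal bytes [106, 18] = 6a 12 is 2 bytes ≤ B = 4; zero-pad to 4 bytes: K' = 6a 12 00 00.
K' ⊕ ipad = 5c 24 36 36; K' ⊕ opad = 36 4e 5c 5c.
Inner hash: even-index sum = 298 mod 256 = 42; odd-index sum = 212 mod 256 = 212 → 2a d4.
Outer hash (recomputed tag): even-index sum = 188 mod 256 = 188; odd-index sum = 382 mod 256 = 126 → bc 7e.
Recomputed tag = bc7e; claimed = bc7e → match.

valid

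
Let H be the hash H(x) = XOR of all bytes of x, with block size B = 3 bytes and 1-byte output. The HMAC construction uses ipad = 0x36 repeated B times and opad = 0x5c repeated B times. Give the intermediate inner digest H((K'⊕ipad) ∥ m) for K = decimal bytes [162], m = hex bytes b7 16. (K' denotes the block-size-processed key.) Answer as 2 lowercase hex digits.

35

Key decimal bytes [162] = a2 is 1 byte ≤ B = 3; zero-pad to 3 bytes: K' = a2 00 00.
K' ⊕ ipad = 94 36 36.
Inner input = 94 36 36 ∥ b7 16.
Inner hash: XOR 94⊕36⊕36⊕b7⊕16 = 35.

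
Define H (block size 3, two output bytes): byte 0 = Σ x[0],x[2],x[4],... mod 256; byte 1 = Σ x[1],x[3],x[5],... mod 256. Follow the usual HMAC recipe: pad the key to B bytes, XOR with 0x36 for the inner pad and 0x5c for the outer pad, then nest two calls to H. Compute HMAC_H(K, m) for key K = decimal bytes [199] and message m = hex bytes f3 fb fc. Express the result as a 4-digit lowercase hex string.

Key decimal bytes [199] = c7 is 1 byte ≤ B = 3; zero-pad to 3 bytes: K' = c7 00 00.
K' ⊕ ipad = f1 36 36.  K' ⊕ opad = 9b 5c 5c.
Inner input = (K'⊕ipad) ∥ m = f1 36 36 ∥ f3 fb fc.
Inner hash: even-index sum = 546 mod 256 = 34; odd-index sum = 549 mod 256 = 37 → 22 25.
Outer input = (K'⊕opad) ∥ inner = 9b 5c 5c ∥ 22 25.
Outer hash (tag): even-index sum = 284 mod 256 = 28; odd-index sum = 126 mod 256 = 126 → 1c 7e.

1c7e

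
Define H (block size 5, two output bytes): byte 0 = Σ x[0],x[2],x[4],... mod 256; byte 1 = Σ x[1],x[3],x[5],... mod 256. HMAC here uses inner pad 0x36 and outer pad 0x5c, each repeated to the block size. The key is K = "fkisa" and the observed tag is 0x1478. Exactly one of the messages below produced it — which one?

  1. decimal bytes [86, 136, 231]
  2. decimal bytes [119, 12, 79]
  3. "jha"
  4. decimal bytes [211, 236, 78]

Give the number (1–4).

Key "fkisa" = 66 6b 69 73 61 is exactly B = 5 bytes: K' = 66 6b 69 73 61.
K' ⊕ ipad = 50 5d 5f 45 57; K' ⊕ opad = 3a 37 35 2f 3d.
m1: inner = H(50 5d 5f 45 57 56 88 e7) = 8e df; tag = H(3a 37 35 2f 3d 8e df) = 8bf4
m2: inner = H(50 5d 5f 45 57 77 0c 4f) = 12 68; tag = H(3a 37 35 2f 3d 12 68) = 1478 ← matches
m3: inner = H(50 5d 5f 45 57 6a 68 61) = 6e 6d; tag = H(3a 37 35 2f 3d 6e 6d) = 19d4
m4: inner = H(50 5d 5f 45 57 d3 ec 4e) = f2 c3; tag = H(3a 37 35 2f 3d f2 c3) = 6f58

2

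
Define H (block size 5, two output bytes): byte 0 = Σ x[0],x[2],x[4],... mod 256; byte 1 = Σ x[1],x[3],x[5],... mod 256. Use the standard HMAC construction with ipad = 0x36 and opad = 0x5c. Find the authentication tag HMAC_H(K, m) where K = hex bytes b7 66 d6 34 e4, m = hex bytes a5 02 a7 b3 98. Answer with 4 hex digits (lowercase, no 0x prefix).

Key hex bytes b7 66 d6 34 e4 is exactly B = 5 bytes: K' = b7 66 d6 34 e4.
K' ⊕ ipad = 81 50 e0 02 d2.  K' ⊕ opad = eb 3a 8a 68 b8.
Inner input = (K'⊕ipad) ∥ m = 81 50 e0 02 d2 ∥ a5 02 a7 b3 98.
Inner hash: even-index sum = 744 mod 256 = 232; odd-index sum = 566 mod 256 = 54 → e8 36.
Outer input = (K'⊕opad) ∥ inner = eb 3a 8a 68 b8 ∥ e8 36.
Outer hash (tag): even-index sum = 611 mod 256 = 99; odd-index sum = 394 mod 256 = 138 → 63 8a.

638a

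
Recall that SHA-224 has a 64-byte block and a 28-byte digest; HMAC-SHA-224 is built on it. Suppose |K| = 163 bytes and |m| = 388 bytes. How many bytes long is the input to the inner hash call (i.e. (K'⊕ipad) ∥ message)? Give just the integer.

Key is 163 > 64 bytes, so it is hashed to 28 bytes then zero-padded to 64: |K'| = 64.
Inner input = (K'⊕ipad) ∥ m → 64 + 388 = 452 bytes.

452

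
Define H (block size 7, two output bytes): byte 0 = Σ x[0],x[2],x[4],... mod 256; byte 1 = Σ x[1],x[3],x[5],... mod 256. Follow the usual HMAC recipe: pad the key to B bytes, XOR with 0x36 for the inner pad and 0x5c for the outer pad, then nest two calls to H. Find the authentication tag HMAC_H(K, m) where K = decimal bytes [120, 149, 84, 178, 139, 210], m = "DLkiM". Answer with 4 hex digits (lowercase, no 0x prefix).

669d

Key decimal bytes [120, 149, 84, 178, 139, 210] = 78 95 54 b2 8b d2 is 6 bytes ≤ B = 7; zero-pad to 7 bytes: K' = 78 95 54 b2 8b d2 00.
K' ⊕ ipad = 4e a3 62 84 bd e4 36.  K' ⊕ opad = 24 c9 08 ee d7 8e 5c.
Inner input = (K'⊕ipad) ∥ m = 4e a3 62 84 bd e4 36 ∥ 44 4c 6b 69 4d.
Inner hash: even-index sum = 600 mod 256 = 88; odd-index sum = 775 mod 256 = 7 → 58 07.
Outer input = (K'⊕opad) ∥ inner = 24 c9 08 ee d7 8e 5c ∥ 58 07.
Outer hash (tag): even-index sum = 358 mod 256 = 102; odd-index sum = 669 mod 256 = 157 → 66 9d.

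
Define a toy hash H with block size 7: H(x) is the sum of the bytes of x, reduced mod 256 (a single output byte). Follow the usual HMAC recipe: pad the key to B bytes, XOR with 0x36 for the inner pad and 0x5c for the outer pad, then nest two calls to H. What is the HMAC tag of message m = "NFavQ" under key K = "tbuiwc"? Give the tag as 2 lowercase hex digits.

4a

Key "tbuiwc" = 74 62 75 69 77 63 is 6 bytes ≤ B = 7; zero-pad to 7 bytes: K' = 74 62 75 69 77 63 00.
K' ⊕ ipad = 42 54 43 5f 41 55 36.  K' ⊕ opad = 28 3e 29 35 2b 3f 5c.
Inner input = (K'⊕ipad) ∥ m = 42 54 43 5f 41 55 36 ∥ 4e 46 61 76 51.
Inner hash: sum = 66+84+67+95+65+85+54+78+70+97+118+81 = 960; mod 256 = 192 → c0.
Outer input = (K'⊕opad) ∥ inner = 28 3e 29 35 2b 3f 5c ∥ c0.
Outer hash (tag): sum = 40+62+41+53+43+63+92+192 = 586; mod 256 = 74 → 4a.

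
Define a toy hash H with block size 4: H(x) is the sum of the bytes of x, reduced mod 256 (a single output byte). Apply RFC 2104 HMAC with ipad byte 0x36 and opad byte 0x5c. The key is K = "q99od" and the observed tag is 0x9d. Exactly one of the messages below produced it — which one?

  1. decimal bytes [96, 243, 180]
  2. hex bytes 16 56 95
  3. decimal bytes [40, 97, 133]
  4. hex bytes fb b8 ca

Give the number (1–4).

Key "q99od" = 71 39 39 6f 64 is 5 bytes > B = 4, so hash it first: H(key) = b6, then zero-pad to 4 bytes: K' = b6 00 00 00.
K' ⊕ ipad = 80 36 36 36; K' ⊕ opad = ea 5c 5c 5c.
m1: inner = H(80 36 36 36 60 f3 b4) = 29; tag = H(ea 5c 5c 5c 29) = 27
m2: inner = H(80 36 36 36 16 56 95) = 23; tag = H(ea 5c 5c 5c 23) = 21
m3: inner = H(80 36 36 36 28 61 85) = 30; tag = H(ea 5c 5c 5c 30) = 2e
m4: inner = H(80 36 36 36 fb b8 ca) = 9f; tag = H(ea 5c 5c 5c 9f) = 9d ← matches

4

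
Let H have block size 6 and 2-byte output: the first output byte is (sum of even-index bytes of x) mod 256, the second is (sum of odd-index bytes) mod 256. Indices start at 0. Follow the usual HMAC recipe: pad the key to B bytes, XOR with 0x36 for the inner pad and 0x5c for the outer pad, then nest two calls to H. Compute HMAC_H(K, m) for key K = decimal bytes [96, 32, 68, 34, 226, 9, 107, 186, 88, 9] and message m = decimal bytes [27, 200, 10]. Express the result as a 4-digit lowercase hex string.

dd76

Key decimal bytes [96, 32, 68, 34, 226, 9, 107, 186, 88, 9] = 60 20 44 22 e2 09 6b ba 58 09 is 10 bytes > B = 6, so hash it first: H(key) = 49 0e, then zero-pad to 6 bytes: K' = 49 0e 00 00 00 00.
K' ⊕ ipad = 7f 38 36 36 36 36.  K' ⊕ opad = 15 52 5c 5c 5c 5c.
Inner input = (K'⊕ipad) ∥ m = 7f 38 36 36 36 36 ∥ 1b c8 0a.
Inner hash: even-index sum = 272 mod 256 = 16; odd-index sum = 364 mod 256 = 108 → 10 6c.
Outer input = (K'⊕opad) ∥ inner = 15 52 5c 5c 5c 5c ∥ 10 6c.
Outer hash (tag): even-index sum = 221 mod 256 = 221; odd-index sum = 374 mod 256 = 118 → dd 76.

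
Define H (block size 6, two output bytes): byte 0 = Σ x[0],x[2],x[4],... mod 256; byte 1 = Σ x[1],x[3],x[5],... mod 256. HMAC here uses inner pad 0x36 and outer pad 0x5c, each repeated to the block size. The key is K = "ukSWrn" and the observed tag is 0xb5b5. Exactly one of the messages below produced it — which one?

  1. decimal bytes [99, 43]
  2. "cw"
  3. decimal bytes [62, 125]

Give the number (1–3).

1

Key "ukSWrn" = 75 6b 53 57 72 6e is exactly B = 6 bytes: K' = 75 6b 53 57 72 6e.
K' ⊕ ipad = 43 5d 65 61 44 58; K' ⊕ opad = 29 37 0f 0b 2e 32.
m1: inner = H(43 5d 65 61 44 58 63 2b) = 4f 41; tag = H(29 37 0f 0b 2e 32 4f 41) = b5b5 ← matches
m2: inner = H(43 5d 65 61 44 58 63 77) = 4f 8d; tag = H(29 37 0f 0b 2e 32 4f 8d) = b501
m3: inner = H(43 5d 65 61 44 58 3e 7d) = 2a 93; tag = H(29 37 0f 0b 2e 32 2a 93) = 9007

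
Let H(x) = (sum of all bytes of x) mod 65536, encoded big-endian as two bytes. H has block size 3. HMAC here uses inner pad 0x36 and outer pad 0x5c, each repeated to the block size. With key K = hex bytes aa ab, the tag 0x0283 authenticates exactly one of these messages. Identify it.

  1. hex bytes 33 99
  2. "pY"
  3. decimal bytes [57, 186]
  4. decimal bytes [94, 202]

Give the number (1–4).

2

Key hex bytes aa ab is 2 bytes ≤ B = 3; zero-pad to 3 bytes: K' = aa ab 00.
K' ⊕ ipad = 9c 9d 36; K' ⊕ opad = f6 f7 5c.
m1: inner = H(9c 9d 36 33 99) = 02 3b; tag = H(f6 f7 5c 02 3b) = 0286
m2: inner = H(9c 9d 36 70 59) = 02 38; tag = H(f6 f7 5c 02 38) = 0283 ← matches
m3: inner = H(9c 9d 36 39 ba) = 02 62; tag = H(f6 f7 5c 02 62) = 02ad
m4: inner = H(9c 9d 36 5e ca) = 02 97; tag = H(f6 f7 5c 02 97) = 02e2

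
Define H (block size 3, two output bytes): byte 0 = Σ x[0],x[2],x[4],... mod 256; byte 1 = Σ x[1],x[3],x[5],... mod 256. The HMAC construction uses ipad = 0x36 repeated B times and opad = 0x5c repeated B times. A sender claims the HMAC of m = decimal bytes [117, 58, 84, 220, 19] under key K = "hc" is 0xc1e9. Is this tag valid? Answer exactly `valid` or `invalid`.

valid

Key "hc" = 68 63 is 2 bytes ≤ B = 3; zero-pad to 3 bytes: K' = 68 63 00.
K' ⊕ ipad = 5e 55 36; K' ⊕ opad = 34 3f 5c.
Inner hash: even-index sum = 426 mod 256 = 170; odd-index sum = 305 mod 256 = 49 → aa 31.
Outer hash (recomputed tag): even-index sum = 193 mod 256 = 193; odd-index sum = 233 mod 256 = 233 → c1 e9.
Recomputed tag = c1e9; claimed = c1e9 → match.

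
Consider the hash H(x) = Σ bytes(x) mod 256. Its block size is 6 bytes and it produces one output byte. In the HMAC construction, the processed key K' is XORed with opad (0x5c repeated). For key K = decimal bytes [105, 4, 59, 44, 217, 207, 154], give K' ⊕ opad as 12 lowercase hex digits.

4a5c5c5c5c5c

Key decimal bytes [105, 4, 59, 44, 217, 207, 154] = 69 04 3b 2c d9 cf 9a is 7 bytes > B = 6, so hash it first: H(key) = 16, then zero-pad to 6 bytes: K' = 16 00 00 00 00 00.
XOR each byte with 0x5c: 16⊕5c=4a, 00⊕5c=5c, 00⊕5c=5c, 00⊕5c=5c, 00⊕5c=5c, 00⊕5c=5c.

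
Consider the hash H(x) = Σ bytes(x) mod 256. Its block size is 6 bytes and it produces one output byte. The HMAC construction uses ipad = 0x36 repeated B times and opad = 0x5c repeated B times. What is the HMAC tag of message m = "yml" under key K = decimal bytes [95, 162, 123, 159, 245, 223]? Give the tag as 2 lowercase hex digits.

08

Key decimal bytes [95, 162, 123, 159, 245, 223] = 5f a2 7b 9f f5 df is exactly B = 6 bytes: K' = 5f a2 7b 9f f5 df.
K' ⊕ ipad = 69 94 4d a9 c3 e9.  K' ⊕ opad = 03 fe 27 c3 a9 83.
Inner input = (K'⊕ipad) ∥ m = 69 94 4d a9 c3 e9 ∥ 79 6d 6c.
Inner hash: sum = 105+148+77+169+195+233+121+109+108 = 1265; mod 256 = 241 → f1.
Outer input = (K'⊕opad) ∥ inner = 03 fe 27 c3 a9 83 ∥ f1.
Outer hash (tag): sum = 3+254+39+195+169+131+241 = 1032; mod 256 = 8 → 08.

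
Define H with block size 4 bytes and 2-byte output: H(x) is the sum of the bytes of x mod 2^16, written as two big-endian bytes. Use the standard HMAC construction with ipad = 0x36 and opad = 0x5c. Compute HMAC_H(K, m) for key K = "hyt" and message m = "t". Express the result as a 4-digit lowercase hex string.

Key "hyt" = 68 79 74 is 3 bytes ≤ B = 4; zero-pad to 4 bytes: K' = 68 79 74 00.
K' ⊕ ipad = 5e 4f 42 36.  K' ⊕ opad = 34 25 28 5c.
Inner input = (K'⊕ipad) ∥ m = 5e 4f 42 36 ∥ 74.
Inner hash: sum = 94+79+66+54+116 = 409 → 01 99.
Outer input = (K'⊕opad) ∥ inner = 34 25 28 5c ∥ 01 99.
Outer hash (tag): sum = 52+37+40+92+1+153 = 375 → 01 77.

0177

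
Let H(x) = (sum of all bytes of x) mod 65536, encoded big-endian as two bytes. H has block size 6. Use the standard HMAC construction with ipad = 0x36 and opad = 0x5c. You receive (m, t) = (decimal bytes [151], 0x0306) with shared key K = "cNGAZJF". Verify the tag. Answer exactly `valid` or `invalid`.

Key "cNGAZJF" = 63 4e 47 41 5a 4a 46 is 7 bytes > B = 6, so hash it first: H(key) = 02 23, then zero-pad to 6 bytes: K' = 02 23 00 00 00 00.
K' ⊕ ipad = 34 15 36 36 36 36; K' ⊕ opad = 5e 7f 5c 5c 5c 5c.
Inner hash: sum = 52+21+54+54+54+54+151 = 440 → 01 b8.
Outer hash (recomputed tag): sum = 94+127+92+92+92+92+1+184 = 774 → 03 06.
Recomputed tag = 0306; claimed = 0306 → match.

valid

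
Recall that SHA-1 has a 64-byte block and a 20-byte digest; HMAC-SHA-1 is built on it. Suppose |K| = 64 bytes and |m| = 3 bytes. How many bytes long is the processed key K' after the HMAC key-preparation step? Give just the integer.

64

Key is 64 ≤ 64 bytes, zero-padded: |K'| = 64.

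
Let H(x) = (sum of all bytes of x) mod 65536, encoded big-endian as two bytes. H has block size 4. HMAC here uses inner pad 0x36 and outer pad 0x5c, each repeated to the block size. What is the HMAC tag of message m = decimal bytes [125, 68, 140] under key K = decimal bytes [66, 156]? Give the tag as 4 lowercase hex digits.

026f

Key decimal bytes [66, 156] = 42 9c is 2 bytes ≤ B = 4; zero-pad to 4 bytes: K' = 42 9c 00 00.
K' ⊕ ipad = 74 aa 36 36.  K' ⊕ opad = 1e c0 5c 5c.
Inner input = (K'⊕ipad) ∥ m = 74 aa 36 36 ∥ 7d 44 8c.
Inner hash: sum = 116+170+54+54+125+68+140 = 727 → 02 d7.
Outer input = (K'⊕opad) ∥ inner = 1e c0 5c 5c ∥ 02 d7.
Outer hash (tag): sum = 30+192+92+92+2+215 = 623 → 02 6f.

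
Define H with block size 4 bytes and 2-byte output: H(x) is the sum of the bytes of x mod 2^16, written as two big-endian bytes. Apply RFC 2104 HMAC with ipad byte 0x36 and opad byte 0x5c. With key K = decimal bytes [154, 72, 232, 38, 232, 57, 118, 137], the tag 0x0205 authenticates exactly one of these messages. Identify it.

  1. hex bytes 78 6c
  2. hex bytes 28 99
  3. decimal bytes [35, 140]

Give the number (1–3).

1

Key decimal bytes [154, 72, 232, 38, 232, 57, 118, 137] = 9a 48 e8 26 e8 39 76 89 is 8 bytes > B = 4, so hash it first: H(key) = 04 10, then zero-pad to 4 bytes: K' = 04 10 00 00.
K' ⊕ ipad = 32 26 36 36; K' ⊕ opad = 58 4c 5c 5c.
m1: inner = H(32 26 36 36 78 6c) = 01 a8; tag = H(58 4c 5c 5c 01 a8) = 0205 ← matches
m2: inner = H(32 26 36 36 28 99) = 01 85; tag = H(58 4c 5c 5c 01 85) = 01e2
m3: inner = H(32 26 36 36 23 8c) = 01 73; tag = H(58 4c 5c 5c 01 73) = 01d0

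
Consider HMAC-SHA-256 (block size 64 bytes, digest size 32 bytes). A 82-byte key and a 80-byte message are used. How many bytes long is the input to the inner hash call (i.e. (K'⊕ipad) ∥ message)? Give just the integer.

144

Key is 82 > 64 bytes, so it is hashed to 32 bytes then zero-padded to 64: |K'| = 64.
Inner input = (K'⊕ipad) ∥ m → 64 + 80 = 144 bytes.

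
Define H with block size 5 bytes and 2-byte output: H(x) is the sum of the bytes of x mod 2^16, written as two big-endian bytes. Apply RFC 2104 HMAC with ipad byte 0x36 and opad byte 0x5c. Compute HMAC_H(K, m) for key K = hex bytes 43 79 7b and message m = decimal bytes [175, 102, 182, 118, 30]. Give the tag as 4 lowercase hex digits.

0202

Key hex bytes 43 79 7b is 3 bytes ≤ B = 5; zero-pad to 5 bytes: K' = 43 79 7b 00 00.
K' ⊕ ipad = 75 4f 4d 36 36.  K' ⊕ opad = 1f 25 27 5c 5c.
Inner input = (K'⊕ipad) ∥ m = 75 4f 4d 36 36 ∥ af 66 b6 76 1e.
Inner hash: sum = 117+79+77+54+54+175+102+182+118+30 = 988 → 03 dc.
Outer input = (K'⊕opad) ∥ inner = 1f 25 27 5c 5c ∥ 03 dc.
Outer hash (tag): sum = 31+37+39+92+92+3+220 = 514 → 02 02.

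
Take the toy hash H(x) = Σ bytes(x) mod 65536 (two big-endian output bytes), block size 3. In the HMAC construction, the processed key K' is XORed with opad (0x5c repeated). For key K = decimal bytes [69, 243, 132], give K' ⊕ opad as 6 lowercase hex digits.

Key decimal bytes [69, 243, 132] = 45 f3 84 is exactly B = 3 bytes: K' = 45 f3 84.
XOR each byte with 0x5c: 45⊕5c=19, f3⊕5c=af, 84⊕5c=d8.

19afd8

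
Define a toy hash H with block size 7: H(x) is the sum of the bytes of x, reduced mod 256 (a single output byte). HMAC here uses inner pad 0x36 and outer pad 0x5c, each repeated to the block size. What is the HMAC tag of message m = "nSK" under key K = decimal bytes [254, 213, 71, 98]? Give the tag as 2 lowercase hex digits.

Key decimal bytes [254, 213, 71, 98] = fe d5 47 62 is 4 bytes ≤ B = 7; zero-pad to 7 bytes: K' = fe d5 47 62 00 00 00.
K' ⊕ ipad = c8 e3 71 54 36 36 36.  K' ⊕ opad = a2 89 1b 3e 5c 5c 5c.
Inner input = (K'⊕ipad) ∥ m = c8 e3 71 54 36 36 36 ∥ 6e 53 4b.
Inner hash: sum = 200+227+113+84+54+54+54+110+83+75 = 1054; mod 256 = 30 → 1e.
Outer input = (K'⊕opad) ∥ inner = a2 89 1b 3e 5c 5c 5c ∥ 1e.
Outer hash (tag): sum = 162+137+27+62+92+92+92+30 = 694; mod 256 = 182 → b6.

b6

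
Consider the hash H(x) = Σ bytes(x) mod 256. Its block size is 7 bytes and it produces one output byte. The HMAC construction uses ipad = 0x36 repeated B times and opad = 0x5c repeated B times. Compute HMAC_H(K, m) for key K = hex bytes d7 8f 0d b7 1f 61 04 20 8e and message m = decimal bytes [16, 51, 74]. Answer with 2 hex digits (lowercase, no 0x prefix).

63

Key hex bytes d7 8f 0d b7 1f 61 04 20 8e is 9 bytes > B = 7, so hash it first: H(key) = 5c, then zero-pad to 7 bytes: K' = 5c 00 00 00 00 00 00.
K' ⊕ ipad = 6a 36 36 36 36 36 36.  K' ⊕ opad = 00 5c 5c 5c 5c 5c 5c.
Inner input = (K'⊕ipad) ∥ m = 6a 36 36 36 36 36 36 ∥ 10 33 4a.
Inner hash: sum = 106+54+54+54+54+54+54+16+51+74 = 571; mod 256 = 59 → 3b.
Outer input = (K'⊕opad) ∥ inner = 00 5c 5c 5c 5c 5c 5c ∥ 3b.
Outer hash (tag): sum = 0+92+92+92+92+92+92+59 = 611; mod 256 = 99 → 63.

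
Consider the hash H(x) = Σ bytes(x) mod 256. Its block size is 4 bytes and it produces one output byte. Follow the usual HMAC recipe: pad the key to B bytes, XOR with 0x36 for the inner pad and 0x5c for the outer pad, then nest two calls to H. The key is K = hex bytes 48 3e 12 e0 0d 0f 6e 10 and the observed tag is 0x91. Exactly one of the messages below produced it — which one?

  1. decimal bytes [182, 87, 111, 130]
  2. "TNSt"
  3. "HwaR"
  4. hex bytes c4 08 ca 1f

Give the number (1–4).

2

Key hex bytes 48 3e 12 e0 0d 0f 6e 10 is 8 bytes > B = 4, so hash it first: H(key) = 12, then zero-pad to 4 bytes: K' = 12 00 00 00.
K' ⊕ ipad = 24 36 36 36; K' ⊕ opad = 4e 5c 5c 5c.
m1: inner = H(24 36 36 36 b6 57 6f 82) = c4; tag = H(4e 5c 5c 5c c4) = 26
m2: inner = H(24 36 36 36 54 4e 53 74) = 2f; tag = H(4e 5c 5c 5c 2f) = 91 ← matches
m3: inner = H(24 36 36 36 48 77 61 52) = 38; tag = H(4e 5c 5c 5c 38) = 9a
m4: inner = H(24 36 36 36 c4 08 ca 1f) = 7b; tag = H(4e 5c 5c 5c 7b) = dd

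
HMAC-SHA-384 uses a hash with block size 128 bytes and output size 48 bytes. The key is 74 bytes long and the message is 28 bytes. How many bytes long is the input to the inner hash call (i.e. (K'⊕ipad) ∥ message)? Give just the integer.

156

Key is 74 ≤ 128 bytes, zero-padded: |K'| = 128.
Inner input = (K'⊕ipad) ∥ m → 128 + 28 = 156 bytes.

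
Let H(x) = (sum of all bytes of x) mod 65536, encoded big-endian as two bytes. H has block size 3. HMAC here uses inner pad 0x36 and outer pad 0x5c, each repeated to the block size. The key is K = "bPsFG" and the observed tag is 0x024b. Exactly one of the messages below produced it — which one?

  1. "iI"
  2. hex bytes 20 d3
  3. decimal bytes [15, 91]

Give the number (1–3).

Key "bPsFG" = 62 50 73 46 47 is 5 bytes > B = 3, so hash it first: H(key) = 01 b2, then zero-pad to 3 bytes: K' = 01 b2 00.
K' ⊕ ipad = 37 84 36; K' ⊕ opad = 5d ee 5c.
m1: inner = H(37 84 36 69 49) = 01 a3; tag = H(5d ee 5c 01 a3) = 024b ← matches
m2: inner = H(37 84 36 20 d3) = 01 e4; tag = H(5d ee 5c 01 e4) = 028c
m3: inner = H(37 84 36 0f 5b) = 01 5b; tag = H(5d ee 5c 01 5b) = 0203

1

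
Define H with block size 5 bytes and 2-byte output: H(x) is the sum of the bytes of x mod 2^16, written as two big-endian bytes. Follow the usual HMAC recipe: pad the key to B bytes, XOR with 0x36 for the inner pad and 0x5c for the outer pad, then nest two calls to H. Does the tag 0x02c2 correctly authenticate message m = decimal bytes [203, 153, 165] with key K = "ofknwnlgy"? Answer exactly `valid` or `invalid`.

valid

Key "ofknwnlgy" = 6f 66 6b 6e 77 6e 6c 67 79 is 9 bytes > B = 5, so hash it first: H(key) = 03 df, then zero-pad to 5 bytes: K' = 03 df 00 00 00.
K' ⊕ ipad = 35 e9 36 36 36; K' ⊕ opad = 5f 83 5c 5c 5c.
Inner hash: sum = 53+233+54+54+54+203+153+165 = 969 → 03 c9.
Outer hash (recomputed tag): sum = 95+131+92+92+92+3+201 = 706 → 02 c2.
Recomputed tag = 02c2; claimed = 02c2 → match.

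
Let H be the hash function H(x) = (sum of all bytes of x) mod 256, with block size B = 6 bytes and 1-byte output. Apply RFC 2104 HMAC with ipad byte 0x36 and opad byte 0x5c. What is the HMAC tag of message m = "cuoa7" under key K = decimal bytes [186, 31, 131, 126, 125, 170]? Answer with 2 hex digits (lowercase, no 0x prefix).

b9

Key decimal bytes [186, 31, 131, 126, 125, 170] = ba 1f 83 7e 7d aa is exactly B = 6 bytes: K' = ba 1f 83 7e 7d aa.
K' ⊕ ipad = 8c 29 b5 48 4b 9c.  K' ⊕ opad = e6 43 df 22 21 f6.
Inner input = (K'⊕ipad) ∥ m = 8c 29 b5 48 4b 9c ∥ 63 75 6f 61 37.
Inner hash: sum = 140+41+181+72+75+156+99+117+111+97+55 = 1144; mod 256 = 120 → 78.
Outer input = (K'⊕opad) ∥ inner = e6 43 df 22 21 f6 ∥ 78.
Outer hash (tag): sum = 230+67+223+34+33+246+120 = 953; mod 256 = 185 → b9.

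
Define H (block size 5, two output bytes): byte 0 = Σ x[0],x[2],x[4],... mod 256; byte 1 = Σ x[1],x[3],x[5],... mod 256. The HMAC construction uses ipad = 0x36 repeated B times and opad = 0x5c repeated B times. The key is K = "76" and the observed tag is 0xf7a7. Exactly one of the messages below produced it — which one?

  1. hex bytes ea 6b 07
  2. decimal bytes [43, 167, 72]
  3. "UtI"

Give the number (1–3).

3

Key "76" = 37 36 is 2 bytes ≤ B = 5; zero-pad to 5 bytes: K' = 37 36 00 00 00.
K' ⊕ ipad = 01 00 36 36 36; K' ⊕ opad = 6b 6a 5c 5c 5c.
m1: inner = H(01 00 36 36 36 ea 6b 07) = d8 27; tag = H(6b 6a 5c 5c 5c d8 27) = 4a9e
m2: inner = H(01 00 36 36 36 2b a7 48) = 14 a9; tag = H(6b 6a 5c 5c 5c 14 a9) = ccda
m3: inner = H(01 00 36 36 36 55 74 49) = e1 d4; tag = H(6b 6a 5c 5c 5c e1 d4) = f7a7 ← matches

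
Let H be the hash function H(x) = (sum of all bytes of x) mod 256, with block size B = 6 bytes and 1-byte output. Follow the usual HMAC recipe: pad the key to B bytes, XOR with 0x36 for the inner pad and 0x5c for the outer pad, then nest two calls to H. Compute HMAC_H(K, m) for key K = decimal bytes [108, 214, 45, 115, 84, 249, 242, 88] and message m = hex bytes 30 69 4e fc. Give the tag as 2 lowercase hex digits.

31

Key decimal bytes [108, 214, 45, 115, 84, 249, 242, 88] = 6c d6 2d 73 54 f9 f2 58 is 8 bytes > B = 6, so hash it first: H(key) = 79, then zero-pad to 6 bytes: K' = 79 00 00 00 00 00.
K' ⊕ ipad = 4f 36 36 36 36 36.  K' ⊕ opad = 25 5c 5c 5c 5c 5c.
Inner input = (K'⊕ipad) ∥ m = 4f 36 36 36 36 36 ∥ 30 69 4e fc.
Inner hash: sum = 79+54+54+54+54+54+48+105+78+252 = 832; mod 256 = 64 → 40.
Outer input = (K'⊕opad) ∥ inner = 25 5c 5c 5c 5c 5c ∥ 40.
Outer hash (tag): sum = 37+92+92+92+92+92+64 = 561; mod 256 = 49 → 31.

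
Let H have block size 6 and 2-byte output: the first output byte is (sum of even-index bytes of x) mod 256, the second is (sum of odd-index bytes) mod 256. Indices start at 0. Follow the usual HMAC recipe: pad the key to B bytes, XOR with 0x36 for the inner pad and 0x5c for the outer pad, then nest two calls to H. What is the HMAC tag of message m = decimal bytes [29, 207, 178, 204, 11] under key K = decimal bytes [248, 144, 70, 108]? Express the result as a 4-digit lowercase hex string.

6829

Key decimal bytes [248, 144, 70, 108] = f8 90 46 6c is 4 bytes ≤ B = 6; zero-pad to 6 bytes: K' = f8 90 46 6c 00 00.
K' ⊕ ipad = ce a6 70 5a 36 36.  K' ⊕ opad = a4 cc 1a 30 5c 5c.
Inner input = (K'⊕ipad) ∥ m = ce a6 70 5a 36 36 ∥ 1d cf b2 cc 0b.
Inner hash: even-index sum = 590 mod 256 = 78; odd-index sum = 721 mod 256 = 209 → 4e d1.
Outer input = (K'⊕opad) ∥ inner = a4 cc 1a 30 5c 5c ∥ 4e d1.
Outer hash (tag): even-index sum = 360 mod 256 = 104; odd-index sum = 553 mod 256 = 41 → 68 29.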